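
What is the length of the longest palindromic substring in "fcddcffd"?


Input: "fcddcffd"
Checking substrings for palindromes:
  [0:6] "fcddcf" (len 6) => palindrome
  [1:5] "cddc" (len 4) => palindrome
  [2:4] "dd" (len 2) => palindrome
  [5:7] "ff" (len 2) => palindrome
Longest palindromic substring: "fcddcf" with length 6

6


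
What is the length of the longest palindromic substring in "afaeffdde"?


Input: "afaeffdde"
Checking substrings for palindromes:
  [0:3] "afa" (len 3) => palindrome
  [4:6] "ff" (len 2) => palindrome
  [6:8] "dd" (len 2) => palindrome
Longest palindromic substring: "afa" with length 3

3


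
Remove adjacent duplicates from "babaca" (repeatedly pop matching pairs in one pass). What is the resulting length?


Input: babaca
Stack-based adjacent duplicate removal:
  Read 'b': push. Stack: b
  Read 'a': push. Stack: ba
  Read 'b': push. Stack: bab
  Read 'a': push. Stack: baba
  Read 'c': push. Stack: babac
  Read 'a': push. Stack: babaca
Final stack: "babaca" (length 6)

6


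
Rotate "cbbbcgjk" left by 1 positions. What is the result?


Input: "cbbbcgjk", rotate left by 1
First 1 characters: "c"
Remaining characters: "bbbcgjk"
Concatenate remaining + first: "bbbcgjk" + "c" = "bbbcgjkc"

bbbcgjkc


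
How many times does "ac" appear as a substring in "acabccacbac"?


Searching for "ac" in "acabccacbac"
Scanning each position:
  Position 0: "ac" => MATCH
  Position 1: "ca" => no
  Position 2: "ab" => no
  Position 3: "bc" => no
  Position 4: "cc" => no
  Position 5: "ca" => no
  Position 6: "ac" => MATCH
  Position 7: "cb" => no
  Position 8: "ba" => no
  Position 9: "ac" => MATCH
Total occurrences: 3

3


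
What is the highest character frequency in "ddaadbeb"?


Input: ddaadbeb
Character counts:
  'a': 2
  'b': 2
  'd': 3
  'e': 1
Maximum frequency: 3

3


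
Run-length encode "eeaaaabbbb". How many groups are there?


Input: eeaaaabbbb
Scanning for consecutive runs:
  Group 1: 'e' x 2 (positions 0-1)
  Group 2: 'a' x 4 (positions 2-5)
  Group 3: 'b' x 4 (positions 6-9)
Total groups: 3

3


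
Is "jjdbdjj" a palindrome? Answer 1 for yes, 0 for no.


Input: jjdbdjj
Reversed: jjdbdjj
  Compare pos 0 ('j') with pos 6 ('j'): match
  Compare pos 1 ('j') with pos 5 ('j'): match
  Compare pos 2 ('d') with pos 4 ('d'): match
Result: palindrome

1


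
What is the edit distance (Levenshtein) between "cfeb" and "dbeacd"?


Computing edit distance: "cfeb" -> "dbeacd"
DP table:
           d    b    e    a    c    d
      0    1    2    3    4    5    6
  c   1    1    2    3    4    4    5
  f   2    2    2    3    4    5    5
  e   3    3    3    2    3    4    5
  b   4    4    3    3    3    4    5
Edit distance = dp[4][6] = 5

5


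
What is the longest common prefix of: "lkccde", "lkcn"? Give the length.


Words: lkccde, lkcn
  Position 0: all 'l' => match
  Position 1: all 'k' => match
  Position 2: all 'c' => match
  Position 3: ('c', 'n') => mismatch, stop
LCP = "lkc" (length 3)

3


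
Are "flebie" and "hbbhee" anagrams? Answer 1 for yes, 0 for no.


Strings: "flebie", "hbbhee"
Sorted first:  beefil
Sorted second: bbeehh
Differ at position 1: 'e' vs 'b' => not anagrams

0


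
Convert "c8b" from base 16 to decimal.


Input: "c8b" in base 16
Positional expansion:
  Digit 'c' (value 12) x 16^2 = 3072
  Digit '8' (value 8) x 16^1 = 128
  Digit 'b' (value 11) x 16^0 = 11
Sum = 3211

3211


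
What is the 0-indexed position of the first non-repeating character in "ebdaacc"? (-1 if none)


Input: ebdaacc
Character frequencies:
  'a': 2
  'b': 1
  'c': 2
  'd': 1
  'e': 1
Scanning left to right for freq == 1:
  Position 0 ('e'): unique! => answer = 0

0


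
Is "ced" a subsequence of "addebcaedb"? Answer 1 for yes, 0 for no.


Check if "ced" is a subsequence of "addebcaedb"
Greedy scan:
  Position 0 ('a'): no match needed
  Position 1 ('d'): no match needed
  Position 2 ('d'): no match needed
  Position 3 ('e'): no match needed
  Position 4 ('b'): no match needed
  Position 5 ('c'): matches sub[0] = 'c'
  Position 6 ('a'): no match needed
  Position 7 ('e'): matches sub[1] = 'e'
  Position 8 ('d'): matches sub[2] = 'd'
  Position 9 ('b'): no match needed
All 3 characters matched => is a subsequence

1


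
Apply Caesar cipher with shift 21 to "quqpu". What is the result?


Caesar cipher: shift "quqpu" by 21
  'q' (pos 16) + 21 = pos 11 = 'l'
  'u' (pos 20) + 21 = pos 15 = 'p'
  'q' (pos 16) + 21 = pos 11 = 'l'
  'p' (pos 15) + 21 = pos 10 = 'k'
  'u' (pos 20) + 21 = pos 15 = 'p'
Result: lplkp

lplkp


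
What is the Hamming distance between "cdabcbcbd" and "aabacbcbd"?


Comparing "cdabcbcbd" and "aabacbcbd" position by position:
  Position 0: 'c' vs 'a' => differ
  Position 1: 'd' vs 'a' => differ
  Position 2: 'a' vs 'b' => differ
  Position 3: 'b' vs 'a' => differ
  Position 4: 'c' vs 'c' => same
  Position 5: 'b' vs 'b' => same
  Position 6: 'c' vs 'c' => same
  Position 7: 'b' vs 'b' => same
  Position 8: 'd' vs 'd' => same
Total differences (Hamming distance): 4

4


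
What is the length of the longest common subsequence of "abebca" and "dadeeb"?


LCS of "abebca" and "dadeeb"
DP table:
           d    a    d    e    e    b
      0    0    0    0    0    0    0
  a   0    0    1    1    1    1    1
  b   0    0    1    1    1    1    2
  e   0    0    1    1    2    2    2
  b   0    0    1    1    2    2    3
  c   0    0    1    1    2    2    3
  a   0    0    1    1    2    2    3
LCS length = dp[6][6] = 3

3


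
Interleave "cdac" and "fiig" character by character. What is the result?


Interleaving "cdac" and "fiig":
  Position 0: 'c' from first, 'f' from second => "cf"
  Position 1: 'd' from first, 'i' from second => "di"
  Position 2: 'a' from first, 'i' from second => "ai"
  Position 3: 'c' from first, 'g' from second => "cg"
Result: cfdiaicg

cfdiaicg


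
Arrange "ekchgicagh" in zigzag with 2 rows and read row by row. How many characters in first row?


Zigzag "ekchgicagh" into 2 rows:
Placing characters:
  'e' => row 0
  'k' => row 1
  'c' => row 0
  'h' => row 1
  'g' => row 0
  'i' => row 1
  'c' => row 0
  'a' => row 1
  'g' => row 0
  'h' => row 1
Rows:
  Row 0: "ecgcg"
  Row 1: "khiah"
First row length: 5

5


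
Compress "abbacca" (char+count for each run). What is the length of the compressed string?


Input: abbacca
Runs:
  'a' x 1 => "a1"
  'b' x 2 => "b2"
  'a' x 1 => "a1"
  'c' x 2 => "c2"
  'a' x 1 => "a1"
Compressed: "a1b2a1c2a1"
Compressed length: 10

10


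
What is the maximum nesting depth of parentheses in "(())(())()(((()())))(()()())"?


Input: "(())(())()(((()())))(()()())"
Tracking depth:
  Position 0 '(': depth becomes 1
  Position 1 '(': depth becomes 2
  Position 2 ')': depth becomes 1
  Position 3 ')': depth becomes 0
  Position 4 '(': depth becomes 1
  Position 5 '(': depth becomes 2
  Position 6 ')': depth becomes 1
  Position 7 ')': depth becomes 0
  Position 8 '(': depth becomes 1
  Position 9 ')': depth becomes 0
  Position 10 '(': depth becomes 1
  Position 11 '(': depth becomes 2
  Position 12 '(': depth becomes 3
  Position 13 '(': depth becomes 4
  Position 14 ')': depth becomes 3
  Position 15 '(': depth becomes 4
  Position 16 ')': depth becomes 3
  Position 17 ')': depth becomes 2
  Position 18 ')': depth becomes 1
  Position 19 ')': depth becomes 0
  Position 20 '(': depth becomes 1
  Position 21 '(': depth becomes 2
  Position 22 ')': depth becomes 1
  Position 23 '(': depth becomes 2
  Position 24 ')': depth becomes 1
  Position 25 '(': depth becomes 2
  Position 26 ')': depth becomes 1
  Position 27 ')': depth becomes 0
Maximum depth reached: 4

4


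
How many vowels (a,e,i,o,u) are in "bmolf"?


Input: bmolf
Checking each character:
  'b' at position 0: consonant
  'm' at position 1: consonant
  'o' at position 2: vowel (running total: 1)
  'l' at position 3: consonant
  'f' at position 4: consonant
Total vowels: 1

1


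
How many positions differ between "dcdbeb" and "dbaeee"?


Comparing "dcdbeb" and "dbaeee" position by position:
  Position 0: 'd' vs 'd' => same
  Position 1: 'c' vs 'b' => DIFFER
  Position 2: 'd' vs 'a' => DIFFER
  Position 3: 'b' vs 'e' => DIFFER
  Position 4: 'e' vs 'e' => same
  Position 5: 'b' vs 'e' => DIFFER
Positions that differ: 4

4


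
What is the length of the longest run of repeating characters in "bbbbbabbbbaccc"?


Input: "bbbbbabbbbaccc"
Scanning for longest run:
  Position 1 ('b'): continues run of 'b', length=2
  Position 2 ('b'): continues run of 'b', length=3
  Position 3 ('b'): continues run of 'b', length=4
  Position 4 ('b'): continues run of 'b', length=5
  Position 5 ('a'): new char, reset run to 1
  Position 6 ('b'): new char, reset run to 1
  Position 7 ('b'): continues run of 'b', length=2
  Position 8 ('b'): continues run of 'b', length=3
  Position 9 ('b'): continues run of 'b', length=4
  Position 10 ('a'): new char, reset run to 1
  Position 11 ('c'): new char, reset run to 1
  Position 12 ('c'): continues run of 'c', length=2
  Position 13 ('c'): continues run of 'c', length=3
Longest run: 'b' with length 5

5


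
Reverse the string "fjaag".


Input: fjaag
Reading characters right to left:
  Position 4: 'g'
  Position 3: 'a'
  Position 2: 'a'
  Position 1: 'j'
  Position 0: 'f'
Reversed: gaajf

gaajf


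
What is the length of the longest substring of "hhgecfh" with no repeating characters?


Input: "hhgecfh"
Sliding window (track last position of each char):
  Position 0 ('h'): window [0,0] length 1 -- new best
  Position 1 ('h'): repeat (last at 0), move window start to 1
  Position 1 ('h'): window [1,1] length 1
  Position 2 ('g'): window [1,2] length 2 -- new best
  Position 3 ('e'): window [1,3] length 3 -- new best
  Position 4 ('c'): window [1,4] length 4 -- new best
  Position 5 ('f'): window [1,5] length 5 -- new best
  Position 6 ('h'): repeat (last at 1), move window start to 2
  Position 6 ('h'): window [2,6] length 5
Longest substring with no repeats: "hgecf" with length 5

5


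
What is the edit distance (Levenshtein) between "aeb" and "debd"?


Computing edit distance: "aeb" -> "debd"
DP table:
           d    e    b    d
      0    1    2    3    4
  a   1    1    2    3    4
  e   2    2    1    2    3
  b   3    3    2    1    2
Edit distance = dp[3][4] = 2

2


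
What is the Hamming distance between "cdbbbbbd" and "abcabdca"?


Comparing "cdbbbbbd" and "abcabdca" position by position:
  Position 0: 'c' vs 'a' => differ
  Position 1: 'd' vs 'b' => differ
  Position 2: 'b' vs 'c' => differ
  Position 3: 'b' vs 'a' => differ
  Position 4: 'b' vs 'b' => same
  Position 5: 'b' vs 'd' => differ
  Position 6: 'b' vs 'c' => differ
  Position 7: 'd' vs 'a' => differ
Total differences (Hamming distance): 7

7


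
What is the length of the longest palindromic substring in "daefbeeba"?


Input: "daefbeeba"
Checking substrings for palindromes:
  [4:8] "beeb" (len 4) => palindrome
  [5:7] "ee" (len 2) => palindrome
Longest palindromic substring: "beeb" with length 4

4


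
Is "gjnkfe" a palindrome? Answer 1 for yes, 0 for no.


Input: gjnkfe
Reversed: efknjg
  Compare pos 0 ('g') with pos 5 ('e'): MISMATCH
  Compare pos 1 ('j') with pos 4 ('f'): MISMATCH
  Compare pos 2 ('n') with pos 3 ('k'): MISMATCH
Result: not a palindrome

0


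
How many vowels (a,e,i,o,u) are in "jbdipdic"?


Input: jbdipdic
Checking each character:
  'j' at position 0: consonant
  'b' at position 1: consonant
  'd' at position 2: consonant
  'i' at position 3: vowel (running total: 1)
  'p' at position 4: consonant
  'd' at position 5: consonant
  'i' at position 6: vowel (running total: 2)
  'c' at position 7: consonant
Total vowels: 2

2


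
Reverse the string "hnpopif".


Input: hnpopif
Reading characters right to left:
  Position 6: 'f'
  Position 5: 'i'
  Position 4: 'p'
  Position 3: 'o'
  Position 2: 'p'
  Position 1: 'n'
  Position 0: 'h'
Reversed: fipopnh

fipopnh


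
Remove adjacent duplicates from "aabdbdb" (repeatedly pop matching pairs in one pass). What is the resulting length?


Input: aabdbdb
Stack-based adjacent duplicate removal:
  Read 'a': push. Stack: a
  Read 'a': matches stack top 'a' => pop. Stack: (empty)
  Read 'b': push. Stack: b
  Read 'd': push. Stack: bd
  Read 'b': push. Stack: bdb
  Read 'd': push. Stack: bdbd
  Read 'b': push. Stack: bdbdb
Final stack: "bdbdb" (length 5)

5


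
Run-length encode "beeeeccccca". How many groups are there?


Input: beeeeccccca
Scanning for consecutive runs:
  Group 1: 'b' x 1 (positions 0-0)
  Group 2: 'e' x 4 (positions 1-4)
  Group 3: 'c' x 5 (positions 5-9)
  Group 4: 'a' x 1 (positions 10-10)
Total groups: 4

4


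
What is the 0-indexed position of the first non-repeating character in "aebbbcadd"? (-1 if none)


Input: aebbbcadd
Character frequencies:
  'a': 2
  'b': 3
  'c': 1
  'd': 2
  'e': 1
Scanning left to right for freq == 1:
  Position 0 ('a'): freq=2, skip
  Position 1 ('e'): unique! => answer = 1

1


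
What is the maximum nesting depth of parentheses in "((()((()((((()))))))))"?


Input: "((()((()((((()))))))))"
Tracking depth:
  Position 0 '(': depth becomes 1
  Position 1 '(': depth becomes 2
  Position 2 '(': depth becomes 3
  Position 3 ')': depth becomes 2
  Position 4 '(': depth becomes 3
  Position 5 '(': depth becomes 4
  Position 6 '(': depth becomes 5
  Position 7 ')': depth becomes 4
  Position 8 '(': depth becomes 5
  Position 9 '(': depth becomes 6
  Position 10 '(': depth becomes 7
  Position 11 '(': depth becomes 8
  Position 12 '(': depth becomes 9
  Position 13 ')': depth becomes 8
  Position 14 ')': depth becomes 7
  Position 15 ')': depth becomes 6
  Position 16 ')': depth becomes 5
  Position 17 ')': depth becomes 4
  Position 18 ')': depth becomes 3
  Position 19 ')': depth becomes 2
  Position 20 ')': depth becomes 1
  Position 21 ')': depth becomes 0
Maximum depth reached: 9

9


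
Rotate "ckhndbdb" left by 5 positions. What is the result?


Input: "ckhndbdb", rotate left by 5
First 5 characters: "ckhnd"
Remaining characters: "bdb"
Concatenate remaining + first: "bdb" + "ckhnd" = "bdbckhnd"

bdbckhnd


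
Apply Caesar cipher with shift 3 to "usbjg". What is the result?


Caesar cipher: shift "usbjg" by 3
  'u' (pos 20) + 3 = pos 23 = 'x'
  's' (pos 18) + 3 = pos 21 = 'v'
  'b' (pos 1) + 3 = pos 4 = 'e'
  'j' (pos 9) + 3 = pos 12 = 'm'
  'g' (pos 6) + 3 = pos 9 = 'j'
Result: xvemj

xvemj


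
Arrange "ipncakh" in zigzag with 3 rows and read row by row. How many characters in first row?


Zigzag "ipncakh" into 3 rows:
Placing characters:
  'i' => row 0
  'p' => row 1
  'n' => row 2
  'c' => row 1
  'a' => row 0
  'k' => row 1
  'h' => row 2
Rows:
  Row 0: "ia"
  Row 1: "pck"
  Row 2: "nh"
First row length: 2

2


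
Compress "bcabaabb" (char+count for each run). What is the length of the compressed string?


Input: bcabaabb
Runs:
  'b' x 1 => "b1"
  'c' x 1 => "c1"
  'a' x 1 => "a1"
  'b' x 1 => "b1"
  'a' x 2 => "a2"
  'b' x 2 => "b2"
Compressed: "b1c1a1b1a2b2"
Compressed length: 12

12


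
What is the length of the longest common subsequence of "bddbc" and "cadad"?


LCS of "bddbc" and "cadad"
DP table:
           c    a    d    a    d
      0    0    0    0    0    0
  b   0    0    0    0    0    0
  d   0    0    0    1    1    1
  d   0    0    0    1    1    2
  b   0    0    0    1    1    2
  c   0    1    1    1    1    2
LCS length = dp[5][5] = 2

2


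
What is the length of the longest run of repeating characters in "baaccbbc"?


Input: "baaccbbc"
Scanning for longest run:
  Position 1 ('a'): new char, reset run to 1
  Position 2 ('a'): continues run of 'a', length=2
  Position 3 ('c'): new char, reset run to 1
  Position 4 ('c'): continues run of 'c', length=2
  Position 5 ('b'): new char, reset run to 1
  Position 6 ('b'): continues run of 'b', length=2
  Position 7 ('c'): new char, reset run to 1
Longest run: 'a' with length 2

2


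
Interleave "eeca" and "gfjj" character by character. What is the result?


Interleaving "eeca" and "gfjj":
  Position 0: 'e' from first, 'g' from second => "eg"
  Position 1: 'e' from first, 'f' from second => "ef"
  Position 2: 'c' from first, 'j' from second => "cj"
  Position 3: 'a' from first, 'j' from second => "aj"
Result: egefcjaj

egefcjaj


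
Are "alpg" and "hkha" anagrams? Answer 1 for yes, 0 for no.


Strings: "alpg", "hkha"
Sorted first:  aglp
Sorted second: ahhk
Differ at position 1: 'g' vs 'h' => not anagrams

0


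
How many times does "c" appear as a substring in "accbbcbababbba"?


Searching for "c" in "accbbcbababbba"
Scanning each position:
  Position 0: "a" => no
  Position 1: "c" => MATCH
  Position 2: "c" => MATCH
  Position 3: "b" => no
  Position 4: "b" => no
  Position 5: "c" => MATCH
  Position 6: "b" => no
  Position 7: "a" => no
  Position 8: "b" => no
  Position 9: "a" => no
  Position 10: "b" => no
  Position 11: "b" => no
  Position 12: "b" => no
  Position 13: "a" => no
Total occurrences: 3

3


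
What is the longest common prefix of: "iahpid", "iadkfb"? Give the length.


Words: iahpid, iadkfb
  Position 0: all 'i' => match
  Position 1: all 'a' => match
  Position 2: ('h', 'd') => mismatch, stop
LCP = "ia" (length 2)

2


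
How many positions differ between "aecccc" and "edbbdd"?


Comparing "aecccc" and "edbbdd" position by position:
  Position 0: 'a' vs 'e' => DIFFER
  Position 1: 'e' vs 'd' => DIFFER
  Position 2: 'c' vs 'b' => DIFFER
  Position 3: 'c' vs 'b' => DIFFER
  Position 4: 'c' vs 'd' => DIFFER
  Position 5: 'c' vs 'd' => DIFFER
Positions that differ: 6

6


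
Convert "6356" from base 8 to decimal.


Input: "6356" in base 8
Positional expansion:
  Digit '6' (value 6) x 8^3 = 3072
  Digit '3' (value 3) x 8^2 = 192
  Digit '5' (value 5) x 8^1 = 40
  Digit '6' (value 6) x 8^0 = 6
Sum = 3310

3310


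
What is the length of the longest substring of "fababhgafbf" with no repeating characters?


Input: "fababhgafbf"
Sliding window (track last position of each char):
  Position 0 ('f'): window [0,0] length 1 -- new best
  Position 1 ('a'): window [0,1] length 2 -- new best
  Position 2 ('b'): window [0,2] length 3 -- new best
  Position 3 ('a'): repeat (last at 1), move window start to 2
  Position 3 ('a'): window [2,3] length 2
  Position 4 ('b'): repeat (last at 2), move window start to 3
  Position 4 ('b'): window [3,4] length 2
  Position 5 ('h'): window [3,5] length 3
  Position 6 ('g'): window [3,6] length 4 -- new best
  Position 7 ('a'): repeat (last at 3), move window start to 4
  Position 7 ('a'): window [4,7] length 4
  Position 8 ('f'): window [4,8] length 5 -- new best
  Position 9 ('b'): repeat (last at 4), move window start to 5
  Position 9 ('b'): window [5,9] length 5
  Position 10 ('f'): repeat (last at 8), move window start to 9
  Position 10 ('f'): window [9,10] length 2
Longest substring with no repeats: "bhgaf" with length 5

5


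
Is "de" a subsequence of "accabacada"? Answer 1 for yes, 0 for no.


Check if "de" is a subsequence of "accabacada"
Greedy scan:
  Position 0 ('a'): no match needed
  Position 1 ('c'): no match needed
  Position 2 ('c'): no match needed
  Position 3 ('a'): no match needed
  Position 4 ('b'): no match needed
  Position 5 ('a'): no match needed
  Position 6 ('c'): no match needed
  Position 7 ('a'): no match needed
  Position 8 ('d'): matches sub[0] = 'd'
  Position 9 ('a'): no match needed
Only matched 1/2 characters => not a subsequence

0


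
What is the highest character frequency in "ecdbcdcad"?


Input: ecdbcdcad
Character counts:
  'a': 1
  'b': 1
  'c': 3
  'd': 3
  'e': 1
Maximum frequency: 3

3


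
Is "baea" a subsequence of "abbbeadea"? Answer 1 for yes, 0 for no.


Check if "baea" is a subsequence of "abbbeadea"
Greedy scan:
  Position 0 ('a'): no match needed
  Position 1 ('b'): matches sub[0] = 'b'
  Position 2 ('b'): no match needed
  Position 3 ('b'): no match needed
  Position 4 ('e'): no match needed
  Position 5 ('a'): matches sub[1] = 'a'
  Position 6 ('d'): no match needed
  Position 7 ('e'): matches sub[2] = 'e'
  Position 8 ('a'): matches sub[3] = 'a'
All 4 characters matched => is a subsequence

1


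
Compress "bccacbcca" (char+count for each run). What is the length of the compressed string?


Input: bccacbcca
Runs:
  'b' x 1 => "b1"
  'c' x 2 => "c2"
  'a' x 1 => "a1"
  'c' x 1 => "c1"
  'b' x 1 => "b1"
  'c' x 2 => "c2"
  'a' x 1 => "a1"
Compressed: "b1c2a1c1b1c2a1"
Compressed length: 14

14


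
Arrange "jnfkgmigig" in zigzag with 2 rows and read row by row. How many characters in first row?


Zigzag "jnfkgmigig" into 2 rows:
Placing characters:
  'j' => row 0
  'n' => row 1
  'f' => row 0
  'k' => row 1
  'g' => row 0
  'm' => row 1
  'i' => row 0
  'g' => row 1
  'i' => row 0
  'g' => row 1
Rows:
  Row 0: "jfgii"
  Row 1: "nkmgg"
First row length: 5

5


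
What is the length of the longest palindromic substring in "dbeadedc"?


Input: "dbeadedc"
Checking substrings for palindromes:
  [4:7] "ded" (len 3) => palindrome
Longest palindromic substring: "ded" with length 3

3


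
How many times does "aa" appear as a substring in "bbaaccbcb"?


Searching for "aa" in "bbaaccbcb"
Scanning each position:
  Position 0: "bb" => no
  Position 1: "ba" => no
  Position 2: "aa" => MATCH
  Position 3: "ac" => no
  Position 4: "cc" => no
  Position 5: "cb" => no
  Position 6: "bc" => no
  Position 7: "cb" => no
Total occurrences: 1

1


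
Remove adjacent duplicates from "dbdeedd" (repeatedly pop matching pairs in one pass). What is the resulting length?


Input: dbdeedd
Stack-based adjacent duplicate removal:
  Read 'd': push. Stack: d
  Read 'b': push. Stack: db
  Read 'd': push. Stack: dbd
  Read 'e': push. Stack: dbde
  Read 'e': matches stack top 'e' => pop. Stack: dbd
  Read 'd': matches stack top 'd' => pop. Stack: db
  Read 'd': push. Stack: dbd
Final stack: "dbd" (length 3)

3


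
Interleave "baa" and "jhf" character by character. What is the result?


Interleaving "baa" and "jhf":
  Position 0: 'b' from first, 'j' from second => "bj"
  Position 1: 'a' from first, 'h' from second => "ah"
  Position 2: 'a' from first, 'f' from second => "af"
Result: bjahaf

bjahaf


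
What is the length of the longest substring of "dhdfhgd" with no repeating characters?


Input: "dhdfhgd"
Sliding window (track last position of each char):
  Position 0 ('d'): window [0,0] length 1 -- new best
  Position 1 ('h'): window [0,1] length 2 -- new best
  Position 2 ('d'): repeat (last at 0), move window start to 1
  Position 2 ('d'): window [1,2] length 2
  Position 3 ('f'): window [1,3] length 3 -- new best
  Position 4 ('h'): repeat (last at 1), move window start to 2
  Position 4 ('h'): window [2,4] length 3
  Position 5 ('g'): window [2,5] length 4 -- new best
  Position 6 ('d'): repeat (last at 2), move window start to 3
  Position 6 ('d'): window [3,6] length 4
Longest substring with no repeats: "dfhg" with length 4

4


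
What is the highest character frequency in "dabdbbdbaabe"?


Input: dabdbbdbaabe
Character counts:
  'a': 3
  'b': 5
  'd': 3
  'e': 1
Maximum frequency: 5

5


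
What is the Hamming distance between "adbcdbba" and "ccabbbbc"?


Comparing "adbcdbba" and "ccabbbbc" position by position:
  Position 0: 'a' vs 'c' => differ
  Position 1: 'd' vs 'c' => differ
  Position 2: 'b' vs 'a' => differ
  Position 3: 'c' vs 'b' => differ
  Position 4: 'd' vs 'b' => differ
  Position 5: 'b' vs 'b' => same
  Position 6: 'b' vs 'b' => same
  Position 7: 'a' vs 'c' => differ
Total differences (Hamming distance): 6

6


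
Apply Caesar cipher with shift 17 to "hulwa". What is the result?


Caesar cipher: shift "hulwa" by 17
  'h' (pos 7) + 17 = pos 24 = 'y'
  'u' (pos 20) + 17 = pos 11 = 'l'
  'l' (pos 11) + 17 = pos 2 = 'c'
  'w' (pos 22) + 17 = pos 13 = 'n'
  'a' (pos 0) + 17 = pos 17 = 'r'
Result: ylcnr

ylcnr


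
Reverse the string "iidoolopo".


Input: iidoolopo
Reading characters right to left:
  Position 8: 'o'
  Position 7: 'p'
  Position 6: 'o'
  Position 5: 'l'
  Position 4: 'o'
  Position 3: 'o'
  Position 2: 'd'
  Position 1: 'i'
  Position 0: 'i'
Reversed: opoloodii

opoloodii


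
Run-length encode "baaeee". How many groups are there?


Input: baaeee
Scanning for consecutive runs:
  Group 1: 'b' x 1 (positions 0-0)
  Group 2: 'a' x 2 (positions 1-2)
  Group 3: 'e' x 3 (positions 3-5)
Total groups: 3

3


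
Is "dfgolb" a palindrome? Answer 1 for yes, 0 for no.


Input: dfgolb
Reversed: blogfd
  Compare pos 0 ('d') with pos 5 ('b'): MISMATCH
  Compare pos 1 ('f') with pos 4 ('l'): MISMATCH
  Compare pos 2 ('g') with pos 3 ('o'): MISMATCH
Result: not a palindrome

0


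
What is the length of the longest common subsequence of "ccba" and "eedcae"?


LCS of "ccba" and "eedcae"
DP table:
           e    e    d    c    a    e
      0    0    0    0    0    0    0
  c   0    0    0    0    1    1    1
  c   0    0    0    0    1    1    1
  b   0    0    0    0    1    1    1
  a   0    0    0    0    1    2    2
LCS length = dp[4][6] = 2

2


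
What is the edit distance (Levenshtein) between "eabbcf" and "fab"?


Computing edit distance: "eabbcf" -> "fab"
DP table:
           f    a    b
      0    1    2    3
  e   1    1    2    3
  a   2    2    1    2
  b   3    3    2    1
  b   4    4    3    2
  c   5    5    4    3
  f   6    5    5    4
Edit distance = dp[6][3] = 4

4


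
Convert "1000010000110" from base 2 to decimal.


Input: "1000010000110" in base 2
Positional expansion:
  Digit '1' (value 1) x 2^12 = 4096
  Digit '0' (value 0) x 2^11 = 0
  Digit '0' (value 0) x 2^10 = 0
  Digit '0' (value 0) x 2^9 = 0
  Digit '0' (value 0) x 2^8 = 0
  Digit '1' (value 1) x 2^7 = 128
  Digit '0' (value 0) x 2^6 = 0
  Digit '0' (value 0) x 2^5 = 0
  Digit '0' (value 0) x 2^4 = 0
  Digit '0' (value 0) x 2^3 = 0
  Digit '1' (value 1) x 2^2 = 4
  Digit '1' (value 1) x 2^1 = 2
  Digit '0' (value 0) x 2^0 = 0
Sum = 4230

4230


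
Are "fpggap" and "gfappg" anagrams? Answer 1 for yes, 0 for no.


Strings: "fpggap", "gfappg"
Sorted first:  afggpp
Sorted second: afggpp
Sorted forms match => anagrams

1


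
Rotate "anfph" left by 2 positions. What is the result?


Input: "anfph", rotate left by 2
First 2 characters: "an"
Remaining characters: "fph"
Concatenate remaining + first: "fph" + "an" = "fphan"

fphan


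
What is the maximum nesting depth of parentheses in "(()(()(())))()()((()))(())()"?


Input: "(()(()(())))()()((()))(())()"
Tracking depth:
  Position 0 '(': depth becomes 1
  Position 1 '(': depth becomes 2
  Position 2 ')': depth becomes 1
  Position 3 '(': depth becomes 2
  Position 4 '(': depth becomes 3
  Position 5 ')': depth becomes 2
  Position 6 '(': depth becomes 3
  Position 7 '(': depth becomes 4
  Position 8 ')': depth becomes 3
  Position 9 ')': depth becomes 2
  Position 10 ')': depth becomes 1
  Position 11 ')': depth becomes 0
  Position 12 '(': depth becomes 1
  Position 13 ')': depth becomes 0
  Position 14 '(': depth becomes 1
  Position 15 ')': depth becomes 0
  Position 16 '(': depth becomes 1
  Position 17 '(': depth becomes 2
  Position 18 '(': depth becomes 3
  Position 19 ')': depth becomes 2
  Position 20 ')': depth becomes 1
  Position 21 ')': depth becomes 0
  Position 22 '(': depth becomes 1
  Position 23 '(': depth becomes 2
  Position 24 ')': depth becomes 1
  Position 25 ')': depth becomes 0
  Position 26 '(': depth becomes 1
  Position 27 ')': depth becomes 0
Maximum depth reached: 4

4


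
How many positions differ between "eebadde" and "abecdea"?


Comparing "eebadde" and "abecdea" position by position:
  Position 0: 'e' vs 'a' => DIFFER
  Position 1: 'e' vs 'b' => DIFFER
  Position 2: 'b' vs 'e' => DIFFER
  Position 3: 'a' vs 'c' => DIFFER
  Position 4: 'd' vs 'd' => same
  Position 5: 'd' vs 'e' => DIFFER
  Position 6: 'e' vs 'a' => DIFFER
Positions that differ: 6

6


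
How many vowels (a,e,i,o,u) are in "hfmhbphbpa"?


Input: hfmhbphbpa
Checking each character:
  'h' at position 0: consonant
  'f' at position 1: consonant
  'm' at position 2: consonant
  'h' at position 3: consonant
  'b' at position 4: consonant
  'p' at position 5: consonant
  'h' at position 6: consonant
  'b' at position 7: consonant
  'p' at position 8: consonant
  'a' at position 9: vowel (running total: 1)
Total vowels: 1

1


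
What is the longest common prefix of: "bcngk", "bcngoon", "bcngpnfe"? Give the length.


Words: bcngk, bcngoon, bcngpnfe
  Position 0: all 'b' => match
  Position 1: all 'c' => match
  Position 2: all 'n' => match
  Position 3: all 'g' => match
  Position 4: ('k', 'o', 'p') => mismatch, stop
LCP = "bcng" (length 4)

4


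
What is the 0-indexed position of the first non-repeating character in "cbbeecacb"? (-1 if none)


Input: cbbeecacb
Character frequencies:
  'a': 1
  'b': 3
  'c': 3
  'e': 2
Scanning left to right for freq == 1:
  Position 0 ('c'): freq=3, skip
  Position 1 ('b'): freq=3, skip
  Position 2 ('b'): freq=3, skip
  Position 3 ('e'): freq=2, skip
  Position 4 ('e'): freq=2, skip
  Position 5 ('c'): freq=3, skip
  Position 6 ('a'): unique! => answer = 6

6


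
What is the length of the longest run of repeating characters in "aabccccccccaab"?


Input: "aabccccccccaab"
Scanning for longest run:
  Position 1 ('a'): continues run of 'a', length=2
  Position 2 ('b'): new char, reset run to 1
  Position 3 ('c'): new char, reset run to 1
  Position 4 ('c'): continues run of 'c', length=2
  Position 5 ('c'): continues run of 'c', length=3
  Position 6 ('c'): continues run of 'c', length=4
  Position 7 ('c'): continues run of 'c', length=5
  Position 8 ('c'): continues run of 'c', length=6
  Position 9 ('c'): continues run of 'c', length=7
  Position 10 ('c'): continues run of 'c', length=8
  Position 11 ('a'): new char, reset run to 1
  Position 12 ('a'): continues run of 'a', length=2
  Position 13 ('b'): new char, reset run to 1
Longest run: 'c' with length 8

8


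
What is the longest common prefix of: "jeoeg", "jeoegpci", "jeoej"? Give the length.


Words: jeoeg, jeoegpci, jeoej
  Position 0: all 'j' => match
  Position 1: all 'e' => match
  Position 2: all 'o' => match
  Position 3: all 'e' => match
  Position 4: ('g', 'g', 'j') => mismatch, stop
LCP = "jeoe" (length 4)

4


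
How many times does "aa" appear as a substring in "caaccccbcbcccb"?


Searching for "aa" in "caaccccbcbcccb"
Scanning each position:
  Position 0: "ca" => no
  Position 1: "aa" => MATCH
  Position 2: "ac" => no
  Position 3: "cc" => no
  Position 4: "cc" => no
  Position 5: "cc" => no
  Position 6: "cb" => no
  Position 7: "bc" => no
  Position 8: "cb" => no
  Position 9: "bc" => no
  Position 10: "cc" => no
  Position 11: "cc" => no
  Position 12: "cb" => no
Total occurrences: 1

1


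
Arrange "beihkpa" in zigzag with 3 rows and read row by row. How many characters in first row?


Zigzag "beihkpa" into 3 rows:
Placing characters:
  'b' => row 0
  'e' => row 1
  'i' => row 2
  'h' => row 1
  'k' => row 0
  'p' => row 1
  'a' => row 2
Rows:
  Row 0: "bk"
  Row 1: "ehp"
  Row 2: "ia"
First row length: 2

2


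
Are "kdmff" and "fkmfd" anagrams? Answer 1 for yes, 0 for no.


Strings: "kdmff", "fkmfd"
Sorted first:  dffkm
Sorted second: dffkm
Sorted forms match => anagrams

1


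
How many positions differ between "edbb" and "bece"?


Comparing "edbb" and "bece" position by position:
  Position 0: 'e' vs 'b' => DIFFER
  Position 1: 'd' vs 'e' => DIFFER
  Position 2: 'b' vs 'c' => DIFFER
  Position 3: 'b' vs 'e' => DIFFER
Positions that differ: 4

4


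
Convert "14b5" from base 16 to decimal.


Input: "14b5" in base 16
Positional expansion:
  Digit '1' (value 1) x 16^3 = 4096
  Digit '4' (value 4) x 16^2 = 1024
  Digit 'b' (value 11) x 16^1 = 176
  Digit '5' (value 5) x 16^0 = 5
Sum = 5301

5301


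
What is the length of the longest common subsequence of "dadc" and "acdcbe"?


LCS of "dadc" and "acdcbe"
DP table:
           a    c    d    c    b    e
      0    0    0    0    0    0    0
  d   0    0    0    1    1    1    1
  a   0    1    1    1    1    1    1
  d   0    1    1    2    2    2    2
  c   0    1    2    2    3    3    3
LCS length = dp[4][6] = 3

3


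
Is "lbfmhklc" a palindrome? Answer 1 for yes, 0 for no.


Input: lbfmhklc
Reversed: clkhmfbl
  Compare pos 0 ('l') with pos 7 ('c'): MISMATCH
  Compare pos 1 ('b') with pos 6 ('l'): MISMATCH
  Compare pos 2 ('f') with pos 5 ('k'): MISMATCH
  Compare pos 3 ('m') with pos 4 ('h'): MISMATCH
Result: not a palindrome

0


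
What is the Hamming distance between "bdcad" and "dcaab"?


Comparing "bdcad" and "dcaab" position by position:
  Position 0: 'b' vs 'd' => differ
  Position 1: 'd' vs 'c' => differ
  Position 2: 'c' vs 'a' => differ
  Position 3: 'a' vs 'a' => same
  Position 4: 'd' vs 'b' => differ
Total differences (Hamming distance): 4

4


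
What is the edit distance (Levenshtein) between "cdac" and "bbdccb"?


Computing edit distance: "cdac" -> "bbdccb"
DP table:
           b    b    d    c    c    b
      0    1    2    3    4    5    6
  c   1    1    2    3    3    4    5
  d   2    2    2    2    3    4    5
  a   3    3    3    3    3    4    5
  c   4    4    4    4    3    3    4
Edit distance = dp[4][6] = 4

4


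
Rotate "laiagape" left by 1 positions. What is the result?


Input: "laiagape", rotate left by 1
First 1 characters: "l"
Remaining characters: "aiagape"
Concatenate remaining + first: "aiagape" + "l" = "aiagapel"

aiagapel


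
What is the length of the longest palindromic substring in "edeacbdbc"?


Input: "edeacbdbc"
Checking substrings for palindromes:
  [4:9] "cbdbc" (len 5) => palindrome
  [0:3] "ede" (len 3) => palindrome
  [5:8] "bdb" (len 3) => palindrome
Longest palindromic substring: "cbdbc" with length 5

5


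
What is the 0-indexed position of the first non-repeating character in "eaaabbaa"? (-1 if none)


Input: eaaabbaa
Character frequencies:
  'a': 5
  'b': 2
  'e': 1
Scanning left to right for freq == 1:
  Position 0 ('e'): unique! => answer = 0

0


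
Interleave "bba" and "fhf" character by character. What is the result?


Interleaving "bba" and "fhf":
  Position 0: 'b' from first, 'f' from second => "bf"
  Position 1: 'b' from first, 'h' from second => "bh"
  Position 2: 'a' from first, 'f' from second => "af"
Result: bfbhaf

bfbhaf


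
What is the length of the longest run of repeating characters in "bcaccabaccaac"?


Input: "bcaccabaccaac"
Scanning for longest run:
  Position 1 ('c'): new char, reset run to 1
  Position 2 ('a'): new char, reset run to 1
  Position 3 ('c'): new char, reset run to 1
  Position 4 ('c'): continues run of 'c', length=2
  Position 5 ('a'): new char, reset run to 1
  Position 6 ('b'): new char, reset run to 1
  Position 7 ('a'): new char, reset run to 1
  Position 8 ('c'): new char, reset run to 1
  Position 9 ('c'): continues run of 'c', length=2
  Position 10 ('a'): new char, reset run to 1
  Position 11 ('a'): continues run of 'a', length=2
  Position 12 ('c'): new char, reset run to 1
Longest run: 'c' with length 2

2


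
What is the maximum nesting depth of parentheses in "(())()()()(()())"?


Input: "(())()()()(()())"
Tracking depth:
  Position 0 '(': depth becomes 1
  Position 1 '(': depth becomes 2
  Position 2 ')': depth becomes 1
  Position 3 ')': depth becomes 0
  Position 4 '(': depth becomes 1
  Position 5 ')': depth becomes 0
  Position 6 '(': depth becomes 1
  Position 7 ')': depth becomes 0
  Position 8 '(': depth becomes 1
  Position 9 ')': depth becomes 0
  Position 10 '(': depth becomes 1
  Position 11 '(': depth becomes 2
  Position 12 ')': depth becomes 1
  Position 13 '(': depth becomes 2
  Position 14 ')': depth becomes 1
  Position 15 ')': depth becomes 0
Maximum depth reached: 2

2


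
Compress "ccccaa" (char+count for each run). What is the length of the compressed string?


Input: ccccaa
Runs:
  'c' x 4 => "c4"
  'a' x 2 => "a2"
Compressed: "c4a2"
Compressed length: 4

4


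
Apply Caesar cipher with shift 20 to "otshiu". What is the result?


Caesar cipher: shift "otshiu" by 20
  'o' (pos 14) + 20 = pos 8 = 'i'
  't' (pos 19) + 20 = pos 13 = 'n'
  's' (pos 18) + 20 = pos 12 = 'm'
  'h' (pos 7) + 20 = pos 1 = 'b'
  'i' (pos 8) + 20 = pos 2 = 'c'
  'u' (pos 20) + 20 = pos 14 = 'o'
Result: inmbco

inmbco


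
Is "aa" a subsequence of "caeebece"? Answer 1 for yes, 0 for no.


Check if "aa" is a subsequence of "caeebece"
Greedy scan:
  Position 0 ('c'): no match needed
  Position 1 ('a'): matches sub[0] = 'a'
  Position 2 ('e'): no match needed
  Position 3 ('e'): no match needed
  Position 4 ('b'): no match needed
  Position 5 ('e'): no match needed
  Position 6 ('c'): no match needed
  Position 7 ('e'): no match needed
Only matched 1/2 characters => not a subsequence

0


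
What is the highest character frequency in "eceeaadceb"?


Input: eceeaadceb
Character counts:
  'a': 2
  'b': 1
  'c': 2
  'd': 1
  'e': 4
Maximum frequency: 4

4


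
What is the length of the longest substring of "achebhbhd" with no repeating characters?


Input: "achebhbhd"
Sliding window (track last position of each char):
  Position 0 ('a'): window [0,0] length 1 -- new best
  Position 1 ('c'): window [0,1] length 2 -- new best
  Position 2 ('h'): window [0,2] length 3 -- new best
  Position 3 ('e'): window [0,3] length 4 -- new best
  Position 4 ('b'): window [0,4] length 5 -- new best
  Position 5 ('h'): repeat (last at 2), move window start to 3
  Position 5 ('h'): window [3,5] length 3
  Position 6 ('b'): repeat (last at 4), move window start to 5
  Position 6 ('b'): window [5,6] length 2
  Position 7 ('h'): repeat (last at 5), move window start to 6
  Position 7 ('h'): window [6,7] length 2
  Position 8 ('d'): window [6,8] length 3
Longest substring with no repeats: "acheb" with length 5

5


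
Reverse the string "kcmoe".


Input: kcmoe
Reading characters right to left:
  Position 4: 'e'
  Position 3: 'o'
  Position 2: 'm'
  Position 1: 'c'
  Position 0: 'k'
Reversed: eomck

eomck


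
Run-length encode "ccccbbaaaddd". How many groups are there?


Input: ccccbbaaaddd
Scanning for consecutive runs:
  Group 1: 'c' x 4 (positions 0-3)
  Group 2: 'b' x 2 (positions 4-5)
  Group 3: 'a' x 3 (positions 6-8)
  Group 4: 'd' x 3 (positions 9-11)
Total groups: 4

4


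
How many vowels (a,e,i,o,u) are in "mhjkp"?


Input: mhjkp
Checking each character:
  'm' at position 0: consonant
  'h' at position 1: consonant
  'j' at position 2: consonant
  'k' at position 3: consonant
  'p' at position 4: consonant
Total vowels: 0

0


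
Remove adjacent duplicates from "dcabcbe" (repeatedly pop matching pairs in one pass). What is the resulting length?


Input: dcabcbe
Stack-based adjacent duplicate removal:
  Read 'd': push. Stack: d
  Read 'c': push. Stack: dc
  Read 'a': push. Stack: dca
  Read 'b': push. Stack: dcab
  Read 'c': push. Stack: dcabc
  Read 'b': push. Stack: dcabcb
  Read 'e': push. Stack: dcabcbe
Final stack: "dcabcbe" (length 7)

7


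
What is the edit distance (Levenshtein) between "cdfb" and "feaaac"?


Computing edit distance: "cdfb" -> "feaaac"
DP table:
           f    e    a    a    a    c
      0    1    2    3    4    5    6
  c   1    1    2    3    4    5    5
  d   2    2    2    3    4    5    6
  f   3    2    3    3    4    5    6
  b   4    3    3    4    4    5    6
Edit distance = dp[4][6] = 6

6


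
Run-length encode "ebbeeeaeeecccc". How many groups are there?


Input: ebbeeeaeeecccc
Scanning for consecutive runs:
  Group 1: 'e' x 1 (positions 0-0)
  Group 2: 'b' x 2 (positions 1-2)
  Group 3: 'e' x 3 (positions 3-5)
  Group 4: 'a' x 1 (positions 6-6)
  Group 5: 'e' x 3 (positions 7-9)
  Group 6: 'c' x 4 (positions 10-13)
Total groups: 6

6


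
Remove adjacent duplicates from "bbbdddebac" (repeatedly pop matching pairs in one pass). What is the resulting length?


Input: bbbdddebac
Stack-based adjacent duplicate removal:
  Read 'b': push. Stack: b
  Read 'b': matches stack top 'b' => pop. Stack: (empty)
  Read 'b': push. Stack: b
  Read 'd': push. Stack: bd
  Read 'd': matches stack top 'd' => pop. Stack: b
  Read 'd': push. Stack: bd
  Read 'e': push. Stack: bde
  Read 'b': push. Stack: bdeb
  Read 'a': push. Stack: bdeba
  Read 'c': push. Stack: bdebac
Final stack: "bdebac" (length 6)

6
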